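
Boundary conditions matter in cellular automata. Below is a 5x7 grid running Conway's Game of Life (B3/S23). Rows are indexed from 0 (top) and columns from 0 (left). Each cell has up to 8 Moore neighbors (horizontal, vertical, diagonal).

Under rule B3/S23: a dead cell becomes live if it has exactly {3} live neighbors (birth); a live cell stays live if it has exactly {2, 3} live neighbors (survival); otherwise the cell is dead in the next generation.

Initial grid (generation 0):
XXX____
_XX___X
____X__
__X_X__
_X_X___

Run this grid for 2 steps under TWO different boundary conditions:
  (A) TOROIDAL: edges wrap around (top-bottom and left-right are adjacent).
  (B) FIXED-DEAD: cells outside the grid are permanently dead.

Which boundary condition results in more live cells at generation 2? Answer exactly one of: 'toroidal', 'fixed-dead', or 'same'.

Answer: toroidal

Derivation:
Under TOROIDAL boundary, generation 2:
___XX__
_X_XX__
_X__X__
__X_X__
__XXX__
Population = 12

Under FIXED-DEAD boundary, generation 2:
__XX___
X__X___
____X__
____X__
__XX___
Population = 8

Comparison: toroidal=12, fixed-dead=8 -> toroidal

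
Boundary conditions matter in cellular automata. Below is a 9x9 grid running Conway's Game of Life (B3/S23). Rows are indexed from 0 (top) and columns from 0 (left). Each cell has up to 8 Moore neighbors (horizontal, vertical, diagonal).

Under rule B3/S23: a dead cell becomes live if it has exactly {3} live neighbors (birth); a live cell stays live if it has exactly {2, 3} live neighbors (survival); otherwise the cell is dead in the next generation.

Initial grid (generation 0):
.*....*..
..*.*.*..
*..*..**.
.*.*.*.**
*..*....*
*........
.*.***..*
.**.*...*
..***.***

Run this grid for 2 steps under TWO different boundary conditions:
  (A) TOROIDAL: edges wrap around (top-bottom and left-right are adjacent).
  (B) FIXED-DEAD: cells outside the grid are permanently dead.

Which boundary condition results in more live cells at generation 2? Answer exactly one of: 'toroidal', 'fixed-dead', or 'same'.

Under TOROIDAL boundary, generation 2:
**..*.*..
...***...
*..**....
...**....
*...*....
.....*...
.*.***.*.
..**..*.*
......*..
Population = 25

Under FIXED-DEAD boundary, generation 2:
..*......
.*.**....
...**..*.
...**...*
....*..**
.....*...
...***...
......*.*
.**..****
Population = 25

Comparison: toroidal=25, fixed-dead=25 -> same

Answer: same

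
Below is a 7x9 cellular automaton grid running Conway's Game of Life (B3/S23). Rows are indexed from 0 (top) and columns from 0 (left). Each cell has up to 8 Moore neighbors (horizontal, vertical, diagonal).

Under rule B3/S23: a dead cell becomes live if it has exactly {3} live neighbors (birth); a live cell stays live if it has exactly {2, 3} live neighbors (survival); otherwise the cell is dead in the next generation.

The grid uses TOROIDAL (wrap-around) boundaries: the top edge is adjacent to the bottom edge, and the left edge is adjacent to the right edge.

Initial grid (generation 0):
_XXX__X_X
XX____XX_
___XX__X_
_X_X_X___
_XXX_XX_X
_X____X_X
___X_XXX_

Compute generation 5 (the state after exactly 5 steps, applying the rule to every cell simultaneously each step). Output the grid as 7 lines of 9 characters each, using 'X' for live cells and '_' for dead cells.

Simulating step by step:
Generation 0 (given above): 28 live cells
Generation 1: 32 live cells
_X_XX___X
XX__XXX__
XX_XXX_XX
XX___X_X_
_X_X_XX__
_X_X____X
_X_XXX__X
Generation 2: 22 live cells
_X____XXX
______X__
___X___X_
___X___X_
_X___XXXX
_X_X__XX_
_X___X_XX
Generation 3: 16 live cells
_____X__X
______X_X
______XX_
__X_X____
X___XX__X
_X__X____
_X___X___
Generation 4: 24 live cells
X____XXX_
_____XX_X
_____XXX_
___XX_XXX
XX__XX___
_X__X____
X___XX___
Generation 5: 19 live cells
(generation 5 grid is the final answer)

Answer: X______X_
____X___X
_________
X__X____X
XXX___XXX
_X_X_____
XX__X___X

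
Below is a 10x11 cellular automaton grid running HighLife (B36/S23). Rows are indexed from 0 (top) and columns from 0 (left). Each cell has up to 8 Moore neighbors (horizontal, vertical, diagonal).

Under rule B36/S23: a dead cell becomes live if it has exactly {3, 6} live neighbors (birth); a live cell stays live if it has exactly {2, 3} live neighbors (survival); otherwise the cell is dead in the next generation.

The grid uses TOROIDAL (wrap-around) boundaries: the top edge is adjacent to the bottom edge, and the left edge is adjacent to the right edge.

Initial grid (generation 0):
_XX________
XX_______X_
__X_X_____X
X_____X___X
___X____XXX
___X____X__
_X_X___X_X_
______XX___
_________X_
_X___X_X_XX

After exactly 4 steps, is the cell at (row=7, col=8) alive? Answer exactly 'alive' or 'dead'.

Simulating step by step:
Generation 0 (given above): 29 live cells
Generation 1: 31 live cells
__X_____XX_
X__X______X
_________X_
X__X_______
X______XX_X
___XX__X__X
__X___XX___
______XX___
_______X_XX
XXX_____XXX
Generation 2: 31 live cells
__XX____X_X
________X_X
X__________
X_______XX_
X__XX__XXXX
X__X_____XX
___X_X__X__
___________
_X____XX___
XXX____X___
Generation 3: 36 live cells
__XX___XX_X
X_________X
X_______X__
XX_____X__X
_X_XX__X___
X_XX___X___
____X____XX
______XX___
XXX___XX___
X__X__XXX__
Generation 4: 48 live cells
_XXX__X_X_X
XX_____XX_X
_________X_
_XX____XX_X
___XX_XXX_X
XXX_____X_X
___X__XXX_X
XX___XXXX_X
XXX__X_____
X__X_____XX

Cell (7,8) at generation 4: 1 -> alive

Answer: alive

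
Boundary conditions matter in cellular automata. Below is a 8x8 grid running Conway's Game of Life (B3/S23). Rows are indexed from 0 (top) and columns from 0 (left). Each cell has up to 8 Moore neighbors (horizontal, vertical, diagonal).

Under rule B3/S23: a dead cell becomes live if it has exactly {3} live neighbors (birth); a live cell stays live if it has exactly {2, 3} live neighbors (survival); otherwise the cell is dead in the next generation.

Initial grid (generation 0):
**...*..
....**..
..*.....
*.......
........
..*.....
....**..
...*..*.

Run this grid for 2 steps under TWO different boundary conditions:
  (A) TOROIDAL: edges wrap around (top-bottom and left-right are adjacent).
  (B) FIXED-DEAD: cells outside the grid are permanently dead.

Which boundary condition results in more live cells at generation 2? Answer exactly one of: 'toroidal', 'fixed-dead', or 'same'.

Under TOROIDAL boundary, generation 2:
....*.*.
....***.
........
........
........
....*...
....**..
......*.
Population = 9

Under FIXED-DEAD boundary, generation 2:
....**..
....**..
........
........
........
....*...
...*.*..
...*.*..
Population = 9

Comparison: toroidal=9, fixed-dead=9 -> same

Answer: same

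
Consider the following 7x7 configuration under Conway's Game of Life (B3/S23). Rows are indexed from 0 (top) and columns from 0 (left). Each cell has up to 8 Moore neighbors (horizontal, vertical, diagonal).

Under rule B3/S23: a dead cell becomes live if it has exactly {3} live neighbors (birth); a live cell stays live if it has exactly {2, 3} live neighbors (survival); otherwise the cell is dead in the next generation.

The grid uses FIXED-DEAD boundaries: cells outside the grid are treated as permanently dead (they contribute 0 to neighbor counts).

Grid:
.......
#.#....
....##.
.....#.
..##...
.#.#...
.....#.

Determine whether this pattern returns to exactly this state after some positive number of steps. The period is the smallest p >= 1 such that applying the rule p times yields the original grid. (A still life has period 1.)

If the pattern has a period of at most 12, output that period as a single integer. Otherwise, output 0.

Answer: 0

Derivation:
Simulating and comparing each generation to the original:
Gen 0 (original, given above): 10 live cells
Gen 1: 9 live cells, differs from original
Gen 2: 8 live cells, differs from original
Gen 3: 10 live cells, differs from original
Gen 4: 12 live cells, differs from original
Gen 5: 15 live cells, differs from original
Gen 6: 17 live cells, differs from original
Gen 7: 19 live cells, differs from original
Gen 8: 20 live cells, differs from original
Gen 9: 26 live cells, differs from original
Gen 10: 16 live cells, differs from original
Gen 11: 22 live cells, differs from original
Gen 12: 14 live cells, differs from original
No period found within 12 steps.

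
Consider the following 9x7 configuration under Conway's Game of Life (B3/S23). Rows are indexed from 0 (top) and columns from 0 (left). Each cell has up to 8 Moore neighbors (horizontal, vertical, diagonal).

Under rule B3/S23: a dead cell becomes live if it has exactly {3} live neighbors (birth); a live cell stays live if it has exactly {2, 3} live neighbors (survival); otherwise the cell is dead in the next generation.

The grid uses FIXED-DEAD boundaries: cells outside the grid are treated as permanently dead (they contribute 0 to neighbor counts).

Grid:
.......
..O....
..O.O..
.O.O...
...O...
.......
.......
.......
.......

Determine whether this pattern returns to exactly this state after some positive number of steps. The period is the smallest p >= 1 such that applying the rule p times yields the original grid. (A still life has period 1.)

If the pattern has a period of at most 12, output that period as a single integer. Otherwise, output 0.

Simulating and comparing each generation to the original:
Gen 0 (original, given above): 6 live cells
Gen 1: 6 live cells, differs from original
Gen 2: 6 live cells, MATCHES original -> period = 2

Answer: 2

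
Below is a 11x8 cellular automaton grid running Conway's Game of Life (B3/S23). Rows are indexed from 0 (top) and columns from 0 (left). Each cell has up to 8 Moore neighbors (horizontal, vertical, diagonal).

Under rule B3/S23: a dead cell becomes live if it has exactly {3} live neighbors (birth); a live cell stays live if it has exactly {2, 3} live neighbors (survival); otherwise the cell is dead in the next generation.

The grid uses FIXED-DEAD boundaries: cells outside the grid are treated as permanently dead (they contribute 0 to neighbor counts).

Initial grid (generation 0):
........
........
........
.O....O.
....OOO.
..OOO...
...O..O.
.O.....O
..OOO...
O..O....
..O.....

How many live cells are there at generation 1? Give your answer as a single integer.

Simulating step by step:
Generation 0 (given above): 18 live cells
Generation 1: 15 live cells
........
........
........
......O.
..O.O.O.
..O...O.
...OO...
....O...
.OOOO...
.O..O...
........
Population at generation 1: 15

Answer: 15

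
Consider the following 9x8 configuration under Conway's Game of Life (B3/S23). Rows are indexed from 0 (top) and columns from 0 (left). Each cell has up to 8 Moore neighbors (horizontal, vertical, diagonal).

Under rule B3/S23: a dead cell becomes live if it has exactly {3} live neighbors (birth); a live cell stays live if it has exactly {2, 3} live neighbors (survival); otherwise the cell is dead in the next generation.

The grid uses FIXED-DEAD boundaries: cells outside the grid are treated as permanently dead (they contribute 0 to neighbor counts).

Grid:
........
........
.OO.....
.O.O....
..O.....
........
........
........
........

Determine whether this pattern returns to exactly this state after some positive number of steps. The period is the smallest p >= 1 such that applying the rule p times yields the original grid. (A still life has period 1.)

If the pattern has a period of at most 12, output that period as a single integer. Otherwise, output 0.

Answer: 1

Derivation:
Simulating and comparing each generation to the original:
Gen 0 (original, given above): 5 live cells
Gen 1: 5 live cells, MATCHES original -> period = 1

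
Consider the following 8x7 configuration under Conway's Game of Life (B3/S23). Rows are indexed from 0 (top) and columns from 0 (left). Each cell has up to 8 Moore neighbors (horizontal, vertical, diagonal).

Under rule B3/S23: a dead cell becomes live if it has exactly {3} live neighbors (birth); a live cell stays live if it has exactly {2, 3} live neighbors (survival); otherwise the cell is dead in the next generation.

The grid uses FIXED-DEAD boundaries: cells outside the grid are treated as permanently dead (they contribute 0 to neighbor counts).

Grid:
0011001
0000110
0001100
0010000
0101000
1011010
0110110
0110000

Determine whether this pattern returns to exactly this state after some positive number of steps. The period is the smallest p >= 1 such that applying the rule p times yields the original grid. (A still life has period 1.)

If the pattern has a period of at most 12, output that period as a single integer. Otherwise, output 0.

Answer: 0

Derivation:
Simulating and comparing each generation to the original:
Gen 0 (original, given above): 20 live cells
Gen 1: 21 live cells, differs from original
Gen 2: 26 live cells, differs from original
Gen 3: 17 live cells, differs from original
Gen 4: 21 live cells, differs from original
Gen 5: 21 live cells, differs from original
Gen 6: 21 live cells, differs from original
Gen 7: 19 live cells, differs from original
Gen 8: 23 live cells, differs from original
Gen 9: 17 live cells, differs from original
Gen 10: 20 live cells, differs from original
Gen 11: 15 live cells, differs from original
Gen 12: 14 live cells, differs from original
No period found within 12 steps.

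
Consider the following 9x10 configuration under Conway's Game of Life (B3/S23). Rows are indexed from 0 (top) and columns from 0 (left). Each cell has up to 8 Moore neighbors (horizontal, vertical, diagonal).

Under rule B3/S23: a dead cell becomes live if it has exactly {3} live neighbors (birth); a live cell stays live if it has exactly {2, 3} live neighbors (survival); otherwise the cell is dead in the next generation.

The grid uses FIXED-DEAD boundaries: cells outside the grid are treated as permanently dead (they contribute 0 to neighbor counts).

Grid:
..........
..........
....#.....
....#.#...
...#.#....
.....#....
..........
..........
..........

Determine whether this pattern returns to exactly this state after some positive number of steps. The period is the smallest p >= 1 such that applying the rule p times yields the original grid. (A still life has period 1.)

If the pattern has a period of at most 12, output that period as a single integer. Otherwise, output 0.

Answer: 2

Derivation:
Simulating and comparing each generation to the original:
Gen 0 (original, given above): 6 live cells
Gen 1: 6 live cells, differs from original
Gen 2: 6 live cells, MATCHES original -> period = 2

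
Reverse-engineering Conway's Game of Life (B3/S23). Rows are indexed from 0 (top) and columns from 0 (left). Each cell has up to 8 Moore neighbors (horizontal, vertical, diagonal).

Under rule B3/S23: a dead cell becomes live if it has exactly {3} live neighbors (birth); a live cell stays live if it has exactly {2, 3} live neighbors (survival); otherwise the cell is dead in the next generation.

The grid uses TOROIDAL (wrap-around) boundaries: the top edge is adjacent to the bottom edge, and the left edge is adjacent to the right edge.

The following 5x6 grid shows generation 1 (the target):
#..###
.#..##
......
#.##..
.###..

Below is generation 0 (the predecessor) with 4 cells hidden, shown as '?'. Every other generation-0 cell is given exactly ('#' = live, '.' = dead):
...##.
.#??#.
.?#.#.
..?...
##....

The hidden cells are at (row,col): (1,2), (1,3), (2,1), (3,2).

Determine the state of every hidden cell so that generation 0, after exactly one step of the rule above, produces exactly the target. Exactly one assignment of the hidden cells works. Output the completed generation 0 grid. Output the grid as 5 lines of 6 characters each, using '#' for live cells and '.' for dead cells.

Hidden generation-0 cells (in order): (1,2), (1,3), (2,1), (3,2).
A hidden cell only influences target cells in its own 3x3 neighborhood. Try each of the 2^4 = 16 assignments, step the completed generation 0 forward once under B3/S23, and compare with the target:
  (1,2)=. (1,3)=. (2,1)=. (3,2)=. -> step gives (0,1)='#' but target has '.' -> reject
  (1,2)=. (1,3)=. (2,1)=. (3,2)=# -> step gives (0,1)='#' but target has '.' -> reject
  (1,2)=. (1,3)=. (2,1)=# (3,2)=. -> step gives (0,1)='#' but target has '.' -> reject
  (1,2)=. (1,3)=. (2,1)=# (3,2)=# -> step gives (0,1)='#' but target has '.' -> reject
  (1,2)=. (1,3)=# (2,1)=. (3,2)=. -> step gives (0,1)='#' but target has '.' -> reject
  (1,2)=. (1,3)=# (2,1)=. (3,2)=# -> step gives (0,1)='#' but target has '.' -> reject
  (1,2)=. (1,3)=# (2,1)=# (3,2)=. -> step gives (0,1)='#' but target has '.' -> reject
  (1,2)=. (1,3)=# (2,1)=# (3,2)=# -> step gives (0,1)='#' but target has '.' -> reject
  (1,2)=# (1,3)=. (2,1)=. (3,2)=. -> step gives (1,2)='#' but target has '.' -> reject
  (1,2)=# (1,3)=. (2,1)=. (3,2)=# -> step gives (1,2)='#' but target has '.' -> reject
  (1,2)=# (1,3)=. (2,1)=# (3,2)=. -> step gives (2,1)='#' but target has '.' -> reject
  (1,2)=# (1,3)=. (2,1)=# (3,2)=# -> step reproduces the target at every cell -> ACCEPT
  (1,2)=# (1,3)=# (2,1)=. (3,2)=. -> step gives (0,3)='.' but target has '#' -> reject
  (1,2)=# (1,3)=# (2,1)=. (3,2)=# -> step gives (0,3)='.' but target has '#' -> reject
  (1,2)=# (1,3)=# (2,1)=# (3,2)=. -> step gives (0,3)='.' but target has '#' -> reject
  (1,2)=# (1,3)=# (2,1)=# (3,2)=# -> step gives (0,3)='.' but target has '#' -> reject
Unique solution: (1,2)=live, (1,3)=dead, (2,1)=live, (3,2)=live.
Check: live-neighbor counts of every cell in the completed generation 0:
344323
234633
244512
353312
123322
Applying B3/S23 to generation 0 with these counts gives:
#..###
.#..##
......
#.##..
.###..
which matches the target exactly.

Answer: ...##.
.##.#.
.##.#.
..#...
##....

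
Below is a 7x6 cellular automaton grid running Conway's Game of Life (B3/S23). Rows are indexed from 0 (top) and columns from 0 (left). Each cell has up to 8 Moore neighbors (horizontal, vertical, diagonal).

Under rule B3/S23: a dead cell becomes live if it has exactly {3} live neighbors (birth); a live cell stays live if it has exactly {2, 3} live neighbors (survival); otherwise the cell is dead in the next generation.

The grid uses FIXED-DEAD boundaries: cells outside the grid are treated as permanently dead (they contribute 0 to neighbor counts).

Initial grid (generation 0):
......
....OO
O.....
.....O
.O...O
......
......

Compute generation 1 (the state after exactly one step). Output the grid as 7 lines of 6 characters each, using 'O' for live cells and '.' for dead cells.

Simulating step by step:
Generation 0 (given above): 6 live cells
Generation 1: 2 live cells
(generation 1 grid is the final answer)

Answer: ......
......
....OO
......
......
......
......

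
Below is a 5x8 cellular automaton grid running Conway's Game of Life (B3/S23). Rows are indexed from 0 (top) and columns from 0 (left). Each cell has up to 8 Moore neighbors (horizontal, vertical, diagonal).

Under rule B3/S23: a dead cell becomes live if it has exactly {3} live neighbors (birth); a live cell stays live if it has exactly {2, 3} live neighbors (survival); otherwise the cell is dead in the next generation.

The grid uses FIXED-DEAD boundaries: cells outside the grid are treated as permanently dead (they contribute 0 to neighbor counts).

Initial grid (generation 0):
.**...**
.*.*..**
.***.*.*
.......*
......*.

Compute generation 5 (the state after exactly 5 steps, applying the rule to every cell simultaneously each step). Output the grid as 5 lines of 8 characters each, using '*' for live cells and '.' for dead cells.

Simulating step by step:
Generation 0 (given above): 15 live cells
Generation 1: 14 live cells
.**...**
*..***..
.*.**..*
..*....*
........
Generation 2: 14 live cells
.******.
*....*.*
.*...**.
..**....
........
Generation 3: 15 live cells
.******.
*..*...*
.**.***.
..*.....
........
Generation 4: 17 live cells
.******.
*......*
.**.***.
.***.*..
........
Generation 5: 17 live cells
(generation 5 grid is the final answer)

Answer: .******.
*......*
*...***.
.*.*.**.
..*.....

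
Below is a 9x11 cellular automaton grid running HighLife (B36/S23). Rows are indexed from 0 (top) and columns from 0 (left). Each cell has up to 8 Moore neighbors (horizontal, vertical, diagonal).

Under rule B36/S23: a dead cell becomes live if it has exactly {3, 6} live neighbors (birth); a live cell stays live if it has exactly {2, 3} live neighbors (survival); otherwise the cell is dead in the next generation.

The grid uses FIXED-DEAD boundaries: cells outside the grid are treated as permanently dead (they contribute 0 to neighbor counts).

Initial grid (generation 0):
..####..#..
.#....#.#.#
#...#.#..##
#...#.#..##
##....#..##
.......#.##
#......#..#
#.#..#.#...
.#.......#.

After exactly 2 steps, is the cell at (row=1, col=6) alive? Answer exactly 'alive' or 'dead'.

Simulating step by step:
Generation 0 (given above): 36 live cells
Generation 1: 36 live cells
..####.#.#.
.##...#.#.#
##....#.#..
#.....###..
##...###...
##....##...
.#.....#.##
#.....#.#..
.#.........
Generation 2: 29 live cells
.#########.
#...#.#.#..
#.#..##.#..
........#..
.....#.....
..#..#.....
.#.......#.
##.....###.
...........

Cell (1,6) at generation 2: 1 -> alive

Answer: alive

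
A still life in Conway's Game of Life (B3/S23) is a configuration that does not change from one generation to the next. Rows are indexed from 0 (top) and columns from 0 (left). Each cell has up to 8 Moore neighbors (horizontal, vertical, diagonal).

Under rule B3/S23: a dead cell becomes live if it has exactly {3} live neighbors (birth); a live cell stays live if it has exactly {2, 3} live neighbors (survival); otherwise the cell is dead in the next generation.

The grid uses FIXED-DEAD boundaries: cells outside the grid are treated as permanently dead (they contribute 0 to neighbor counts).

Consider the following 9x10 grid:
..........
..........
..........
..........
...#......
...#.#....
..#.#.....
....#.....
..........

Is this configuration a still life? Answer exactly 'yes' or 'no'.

Compute generation 1 and compare to generation 0 (given above):
Generation 1:
..........
..........
..........
..........
....#.....
..##......
....##....
...#......
..........
Cell (4,3) differs: gen0=1 vs gen1=0 -> NOT a still life.

Answer: no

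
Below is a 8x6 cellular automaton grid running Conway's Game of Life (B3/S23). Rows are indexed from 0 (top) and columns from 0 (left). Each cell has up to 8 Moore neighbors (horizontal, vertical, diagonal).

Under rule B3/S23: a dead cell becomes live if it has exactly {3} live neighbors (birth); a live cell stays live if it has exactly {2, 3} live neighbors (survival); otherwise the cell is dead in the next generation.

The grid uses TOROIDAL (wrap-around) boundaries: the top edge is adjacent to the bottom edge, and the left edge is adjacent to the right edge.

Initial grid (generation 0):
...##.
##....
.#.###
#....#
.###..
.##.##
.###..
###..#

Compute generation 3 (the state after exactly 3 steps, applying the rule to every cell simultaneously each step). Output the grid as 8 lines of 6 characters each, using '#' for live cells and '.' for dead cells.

Simulating step by step:
Generation 0 (given above): 24 live cells
Generation 1: 12 live cells
...##.
##....
.##.#.
.....#
...#..
....#.
......
#....#
Generation 2: 16 live cells
.#..#.
##..##
.##..#
..###.
....#.
......
.....#
....##
Generation 3: 14 live cells
(generation 3 grid is the final answer)

Answer: .#.#..
...##.
......
.##.##
....#.
......
....##
#...##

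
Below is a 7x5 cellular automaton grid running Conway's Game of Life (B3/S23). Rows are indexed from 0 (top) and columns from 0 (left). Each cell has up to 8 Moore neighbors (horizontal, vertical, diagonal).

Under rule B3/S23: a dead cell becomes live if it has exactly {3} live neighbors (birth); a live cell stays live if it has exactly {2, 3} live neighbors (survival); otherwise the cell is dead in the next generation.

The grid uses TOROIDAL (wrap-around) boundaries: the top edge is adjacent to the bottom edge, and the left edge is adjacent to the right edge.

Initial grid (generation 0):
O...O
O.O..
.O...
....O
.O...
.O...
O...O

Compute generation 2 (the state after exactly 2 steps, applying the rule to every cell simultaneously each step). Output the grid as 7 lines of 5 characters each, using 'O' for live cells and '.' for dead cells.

Simulating step by step:
Generation 0 (given above): 10 live cells
Generation 1: 10 live cells
...O.
O...O
OO...
O....
O....
.O...
.O..O
Generation 2: 12 live cells
(generation 2 grid is the final answer)

Answer: ...O.
OO..O
.O...
O...O
OO...
.O...
O.O..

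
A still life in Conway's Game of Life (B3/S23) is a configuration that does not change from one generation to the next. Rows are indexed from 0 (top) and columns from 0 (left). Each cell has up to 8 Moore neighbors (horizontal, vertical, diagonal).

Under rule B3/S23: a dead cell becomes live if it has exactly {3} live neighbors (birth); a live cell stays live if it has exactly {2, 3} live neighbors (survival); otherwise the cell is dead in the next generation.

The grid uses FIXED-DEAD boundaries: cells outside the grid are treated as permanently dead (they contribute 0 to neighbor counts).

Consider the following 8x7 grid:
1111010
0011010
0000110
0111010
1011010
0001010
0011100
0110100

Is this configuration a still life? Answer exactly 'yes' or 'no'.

Compute generation 1 and compare to generation 0 (given above):
Generation 1:
0101000
0000011
0100011
0100011
0000011
0100010
0100010
0110100
Cell (0,0) differs: gen0=1 vs gen1=0 -> NOT a still life.

Answer: no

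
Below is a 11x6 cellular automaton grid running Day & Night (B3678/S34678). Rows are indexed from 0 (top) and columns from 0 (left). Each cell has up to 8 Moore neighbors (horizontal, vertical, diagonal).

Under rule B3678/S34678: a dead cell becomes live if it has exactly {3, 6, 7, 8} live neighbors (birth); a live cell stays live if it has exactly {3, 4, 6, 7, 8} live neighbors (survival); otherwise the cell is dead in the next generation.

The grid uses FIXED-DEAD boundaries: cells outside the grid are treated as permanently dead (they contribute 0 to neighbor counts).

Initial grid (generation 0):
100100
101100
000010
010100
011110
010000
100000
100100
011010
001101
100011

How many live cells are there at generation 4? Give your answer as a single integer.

Answer: 15

Derivation:
Simulating step by step:
Generation 0 (given above): 25 live cells
Generation 1: 23 live cells
011000
010110
010000
000100
110100
110100
010000
001000
011010
001101
000110
Generation 2: 24 live cells
001100
110000
000110
110000
110010
110000
110000
001100
011000
011000
001110
Generation 3: 19 live cells
010000
000010
001000
111110
001000
001000
110000
101000
010000
010000
011100
Generation 4: 15 live cells
000000
000000
001010
011100
001000
000000
011000
100000
111000
110000
001000
Population at generation 4: 15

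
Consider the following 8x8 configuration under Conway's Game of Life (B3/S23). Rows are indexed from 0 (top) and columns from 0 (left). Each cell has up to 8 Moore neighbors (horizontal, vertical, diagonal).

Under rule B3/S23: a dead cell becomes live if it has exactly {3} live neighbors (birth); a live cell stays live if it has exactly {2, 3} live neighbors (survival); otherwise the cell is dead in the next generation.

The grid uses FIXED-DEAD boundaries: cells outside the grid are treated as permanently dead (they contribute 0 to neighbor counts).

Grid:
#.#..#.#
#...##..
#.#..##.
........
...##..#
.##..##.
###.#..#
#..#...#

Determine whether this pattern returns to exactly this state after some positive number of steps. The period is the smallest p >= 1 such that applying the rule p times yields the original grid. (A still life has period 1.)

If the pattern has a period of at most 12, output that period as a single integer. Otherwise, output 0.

Answer: 0

Derivation:
Simulating and comparing each generation to the original:
Gen 0 (original, given above): 26 live cells
Gen 1: 31 live cells, differs from original
Gen 2: 21 live cells, differs from original
Gen 3: 20 live cells, differs from original
Gen 4: 18 live cells, differs from original
Gen 5: 21 live cells, differs from original
Gen 6: 17 live cells, differs from original
Gen 7: 22 live cells, differs from original
Gen 8: 15 live cells, differs from original
Gen 9: 16 live cells, differs from original
Gen 10: 12 live cells, differs from original
Gen 11: 14 live cells, differs from original
Gen 12: 12 live cells, differs from original
No period found within 12 steps.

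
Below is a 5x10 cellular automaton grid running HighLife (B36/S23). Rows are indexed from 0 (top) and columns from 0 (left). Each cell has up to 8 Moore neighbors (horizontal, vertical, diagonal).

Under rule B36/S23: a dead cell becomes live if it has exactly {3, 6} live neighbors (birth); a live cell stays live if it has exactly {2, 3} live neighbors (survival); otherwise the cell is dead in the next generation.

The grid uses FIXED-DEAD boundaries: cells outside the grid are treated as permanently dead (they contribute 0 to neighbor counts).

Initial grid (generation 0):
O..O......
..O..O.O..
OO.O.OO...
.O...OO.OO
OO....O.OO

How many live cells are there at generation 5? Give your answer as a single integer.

Answer: 13

Derivation:
Simulating step by step:
Generation 0 (given above): 20 live cells
Generation 1: 16 live cells
..........
O.OO.O....
OO......O.
....O...OO
OO...OO.OO
Generation 2: 14 live cells
..........
O.O.......
OOOOO...OO
.....O....
.....O.OOO
Generation 3: 14 live cells
..........
O.O.......
O.OOO.....
.OOO.OOO..
......O.O.
Generation 4: 13 live cells
..........
..O.......
OO..OOO...
.O...OOO..
..O..OO...
Generation 5: 13 live cells
..........
.O...O....
OOO.O..O..
OOO....O..
.....O.O..
Population at generation 5: 13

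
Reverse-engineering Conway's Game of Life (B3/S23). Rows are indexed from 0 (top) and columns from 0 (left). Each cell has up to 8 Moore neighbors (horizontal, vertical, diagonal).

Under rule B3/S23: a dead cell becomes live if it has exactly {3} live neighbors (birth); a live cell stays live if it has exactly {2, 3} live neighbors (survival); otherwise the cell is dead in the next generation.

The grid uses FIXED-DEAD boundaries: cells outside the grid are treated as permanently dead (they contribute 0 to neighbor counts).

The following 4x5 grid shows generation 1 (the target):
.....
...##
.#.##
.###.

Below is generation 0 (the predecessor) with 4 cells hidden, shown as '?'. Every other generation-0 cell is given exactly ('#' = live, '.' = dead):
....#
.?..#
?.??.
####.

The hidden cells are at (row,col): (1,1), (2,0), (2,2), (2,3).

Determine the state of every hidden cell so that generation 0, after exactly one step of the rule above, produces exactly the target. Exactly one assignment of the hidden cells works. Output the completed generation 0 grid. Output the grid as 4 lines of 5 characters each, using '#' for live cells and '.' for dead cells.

Hidden generation-0 cells (in order): (1,1), (2,0), (2,2), (2,3).
A hidden cell only influences target cells in its own 3x3 neighborhood. Try each of the 2^4 = 16 assignments, step the completed generation 0 forward once under B3/S23, and compare with the target:
  (1,1)=. (2,0)=. (2,2)=. (2,3)=. -> step gives (1,3)='.' but target has '#' -> reject
  (1,1)=. (2,0)=. (2,2)=. (2,3)=# -> step reproduces the target at every cell -> ACCEPT
  (1,1)=. (2,0)=. (2,2)=# (2,3)=. -> step gives (1,4)='.' but target has '#' -> reject
  (1,1)=. (2,0)=. (2,2)=# (2,3)=# -> step gives (1,3)='.' but target has '#' -> reject
  (1,1)=. (2,0)=# (2,2)=. (2,3)=. -> step gives (1,3)='.' but target has '#' -> reject
  (1,1)=. (2,0)=# (2,2)=. (2,3)=# -> step gives (2,0)='#' but target has '.' -> reject
  (1,1)=. (2,0)=# (2,2)=# (2,3)=. -> step gives (1,4)='.' but target has '#' -> reject
  (1,1)=. (2,0)=# (2,2)=# (2,3)=# -> step gives (1,3)='.' but target has '#' -> reject
  (1,1)=# (2,0)=. (2,2)=. (2,3)=. -> step gives (1,3)='.' but target has '#' -> reject
  (1,1)=# (2,0)=. (2,2)=. (2,3)=# -> step gives (2,0)='#' but target has '.' -> reject
  (1,1)=# (2,0)=. (2,2)=# (2,3)=. -> step gives (1,4)='.' but target has '#' -> reject
  (1,1)=# (2,0)=. (2,2)=# (2,3)=# -> step gives (1,2)='#' but target has '.' -> reject
  (1,1)=# (2,0)=# (2,2)=. (2,3)=. -> step gives (1,3)='.' but target has '#' -> reject
  (1,1)=# (2,0)=# (2,2)=. (2,3)=# -> step gives (2,0)='#' but target has '.' -> reject
  (1,1)=# (2,0)=# (2,2)=# (2,3)=. -> step gives (1,1)='#' but target has '.' -> reject
  (1,1)=# (2,0)=# (2,2)=# (2,3)=# -> step gives (1,1)='#' but target has '.' -> reject
Unique solution: (1,1)=dead, (2,0)=dead, (2,2)=dead, (2,3)=live.
Check: live-neighbor counts of every cell in the completed generation 0:
00021
00132
23433
12322
Applying B3/S23 to generation 0 with these counts gives:
.....
...##
.#.##
.###.
which matches the target exactly.

Answer: ....#
....#
...#.
####.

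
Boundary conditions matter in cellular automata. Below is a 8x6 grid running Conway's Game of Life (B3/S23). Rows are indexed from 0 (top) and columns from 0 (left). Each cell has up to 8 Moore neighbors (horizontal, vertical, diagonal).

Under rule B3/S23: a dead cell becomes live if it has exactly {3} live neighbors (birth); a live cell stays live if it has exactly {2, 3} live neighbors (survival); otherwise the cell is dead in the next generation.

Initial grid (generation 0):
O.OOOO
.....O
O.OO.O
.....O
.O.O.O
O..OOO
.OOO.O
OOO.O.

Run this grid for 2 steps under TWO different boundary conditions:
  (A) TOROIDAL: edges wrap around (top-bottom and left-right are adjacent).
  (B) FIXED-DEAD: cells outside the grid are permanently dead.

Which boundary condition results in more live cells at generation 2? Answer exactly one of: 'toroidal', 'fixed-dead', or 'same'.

Under TOROIDAL boundary, generation 2:
......
......
O...OO
.O.O.O
..OOO.
......
......
......
Population = 9

Under FIXED-DEAD boundary, generation 2:
....OO
.....O
.....O
...O.O
.OOO.O
.....O
....OO
......
Population = 13

Comparison: toroidal=9, fixed-dead=13 -> fixed-dead

Answer: fixed-dead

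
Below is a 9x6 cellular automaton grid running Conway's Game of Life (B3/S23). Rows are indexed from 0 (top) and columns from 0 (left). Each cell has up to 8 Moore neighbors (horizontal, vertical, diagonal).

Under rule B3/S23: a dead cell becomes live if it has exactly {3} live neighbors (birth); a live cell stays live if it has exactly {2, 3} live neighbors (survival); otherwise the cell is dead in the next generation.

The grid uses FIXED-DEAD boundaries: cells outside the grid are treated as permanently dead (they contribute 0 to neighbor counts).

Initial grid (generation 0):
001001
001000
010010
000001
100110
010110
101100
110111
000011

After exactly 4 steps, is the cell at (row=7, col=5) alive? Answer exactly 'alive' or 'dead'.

Answer: dead

Derivation:
Simulating step by step:
Generation 0 (given above): 22 live cells
Generation 1: 17 live cells
000000
011100
000000
000101
001101
110000
100001
110001
000101
Generation 2: 17 live cells
001000
001000
000110
001100
011100
111010
000000
110001
000010
Generation 3: 7 live cells
000000
001000
000010
010000
100010
100000
001000
000000
000000
Generation 4: 3 live cells
000000
000000
000000
000000
110000
010000
000000
000000
000000

Cell (7,5) at generation 4: 0 -> dead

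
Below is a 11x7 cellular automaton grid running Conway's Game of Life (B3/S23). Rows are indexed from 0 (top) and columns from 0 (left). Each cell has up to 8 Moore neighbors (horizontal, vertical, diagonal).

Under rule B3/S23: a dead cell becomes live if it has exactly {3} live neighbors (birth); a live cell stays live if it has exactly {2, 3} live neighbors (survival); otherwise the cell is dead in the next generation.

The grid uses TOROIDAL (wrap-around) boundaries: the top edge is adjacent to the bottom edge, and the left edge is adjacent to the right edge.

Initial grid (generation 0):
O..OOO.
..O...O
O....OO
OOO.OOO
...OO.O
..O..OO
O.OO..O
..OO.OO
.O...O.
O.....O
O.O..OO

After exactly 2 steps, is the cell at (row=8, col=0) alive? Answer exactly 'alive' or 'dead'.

Answer: dead

Derivation:
Simulating step by step:
Generation 0 (given above): 37 live cells
Generation 1: 21 live cells
O.OOO..
.O.O...
..OOO..
.OO....
.......
.OO....
O......
...O.O.
.OO.OO.
.......
...O...
Generation 2: 24 live cells
.O..O..
.O.....
....O..
.OO....
.......
.O.....
.OO....
.OOO.OO
..OOOO.
..OOO..
..OOO..

Cell (8,0) at generation 2: 0 -> dead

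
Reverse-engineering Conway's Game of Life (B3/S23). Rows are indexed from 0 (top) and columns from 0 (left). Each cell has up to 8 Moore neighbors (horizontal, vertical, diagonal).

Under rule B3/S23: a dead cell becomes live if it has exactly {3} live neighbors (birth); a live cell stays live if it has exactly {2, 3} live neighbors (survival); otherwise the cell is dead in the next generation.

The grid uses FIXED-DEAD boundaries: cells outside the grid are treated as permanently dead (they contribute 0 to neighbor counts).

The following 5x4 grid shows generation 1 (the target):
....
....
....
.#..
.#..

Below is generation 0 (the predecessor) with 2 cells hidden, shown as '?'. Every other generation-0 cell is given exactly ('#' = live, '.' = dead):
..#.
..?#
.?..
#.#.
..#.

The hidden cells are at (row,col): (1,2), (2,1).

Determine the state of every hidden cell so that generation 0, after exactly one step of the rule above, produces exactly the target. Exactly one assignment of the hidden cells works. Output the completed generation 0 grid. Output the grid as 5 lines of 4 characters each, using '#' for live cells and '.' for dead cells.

Answer: ..#.
...#
....
#.#.
..#.

Derivation:
Hidden generation-0 cells (in order): (1,2), (2,1).
A hidden cell only influences target cells in its own 3x3 neighborhood. Try each of the 2^2 = 4 assignments, step the completed generation 0 forward once under B3/S23, and compare with the target:
  (1,2)=. (2,1)=. -> step reproduces the target at every cell -> ACCEPT
  (1,2)=. (2,1)=# -> step gives (1,2)='#' but target has '.' -> reject
  (1,2)=# (2,1)=. -> step gives (0,2)='#' but target has '.' -> reject
  (1,2)=# (2,1)=# -> step gives (0,2)='#' but target has '.' -> reject
Unique solution: (1,2)=dead, (2,1)=dead.
Check: live-neighbor counts of every cell in the completed generation 0:
0112
0121
1222
0312
1312
Applying B3/S23 to generation 0 with these counts gives:
....
....
....
.#..
.#..
which matches the target exactly.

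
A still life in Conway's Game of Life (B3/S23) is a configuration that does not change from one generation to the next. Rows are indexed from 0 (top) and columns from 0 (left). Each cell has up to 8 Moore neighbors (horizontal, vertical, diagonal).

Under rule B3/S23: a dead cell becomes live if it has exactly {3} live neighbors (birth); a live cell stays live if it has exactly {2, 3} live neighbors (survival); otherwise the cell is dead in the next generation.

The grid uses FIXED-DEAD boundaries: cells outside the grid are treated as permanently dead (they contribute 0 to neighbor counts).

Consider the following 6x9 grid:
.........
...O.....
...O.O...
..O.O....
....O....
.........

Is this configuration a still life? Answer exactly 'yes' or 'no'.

Answer: no

Derivation:
Compute generation 1 and compare to generation 0 (given above):
Generation 1:
.........
....O....
..OO.....
....OO...
...O.....
.........
Cell (1,3) differs: gen0=1 vs gen1=0 -> NOT a still life.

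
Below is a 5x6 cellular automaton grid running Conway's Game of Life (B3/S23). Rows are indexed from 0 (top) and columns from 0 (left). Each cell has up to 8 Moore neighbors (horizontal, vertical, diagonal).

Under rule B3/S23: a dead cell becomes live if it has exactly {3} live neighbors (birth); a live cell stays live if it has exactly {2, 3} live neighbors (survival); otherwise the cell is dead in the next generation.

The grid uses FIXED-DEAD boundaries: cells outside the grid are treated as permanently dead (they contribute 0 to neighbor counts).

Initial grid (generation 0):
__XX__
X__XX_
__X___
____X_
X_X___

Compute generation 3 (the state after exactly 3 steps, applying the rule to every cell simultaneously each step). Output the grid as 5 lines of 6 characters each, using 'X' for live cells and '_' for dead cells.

Simulating step by step:
Generation 0 (given above): 9 live cells
Generation 1: 8 live cells
__XXX_
_X__X_
____X_
_X_X__
______
Generation 2: 9 live cells
__XXX_
__X_XX
__XXX_
______
______
Generation 3: 9 live cells
(generation 3 grid is the final answer)

Answer: __X_XX
_X___X
__X_XX
___X__
______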